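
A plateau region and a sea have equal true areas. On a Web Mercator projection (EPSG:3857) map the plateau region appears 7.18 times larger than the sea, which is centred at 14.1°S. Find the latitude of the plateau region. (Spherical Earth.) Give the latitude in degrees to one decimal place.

68.8°

Mercator areal scale is sec²φ, so apparent-area ratio = sec²φ₁ / sec²φ₂ = cos²φ₂ / cos²φ₁.
cos²φ₂ / cos²φ₁ = 7.18  ⇒  cos φ₁ = cos 14.1° / √7.18 = 0.9699/2.680 = 0.3620.
φ₁ = arccos(0.3620) ≈ 68.8°.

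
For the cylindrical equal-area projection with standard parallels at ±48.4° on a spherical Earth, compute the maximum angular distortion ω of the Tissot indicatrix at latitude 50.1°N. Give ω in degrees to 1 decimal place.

3.9°

For cylindrical equal-area with standard parallel φ₀, h = cos φ / cos φ₀ and k = cos φ₀ / cos φ, so h·k = 1.
At 50.1°: h = 0.9661, k = 1.035; principal scales a = 1.035, b = 0.9661.
sin(ω/2) = (a − b)/(a + b) = 0.06889/2.001 = 0.03443, so ω = 2 arcsin(0.03443) ≈ 3.9°.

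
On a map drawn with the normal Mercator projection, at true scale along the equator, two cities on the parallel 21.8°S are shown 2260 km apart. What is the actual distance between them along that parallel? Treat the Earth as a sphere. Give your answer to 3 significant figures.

2100 km

For Mercator, h = k = sec φ (a conformal cylindrical projection has a single point scale, 1/cos φ).
Along the parallel at 21.8°, map distances are exaggerated by k = sec 21.8° = 1.077.
True distance = 2260 / 1.077 = 2260 × cos 21.8° ≈ 2100 km.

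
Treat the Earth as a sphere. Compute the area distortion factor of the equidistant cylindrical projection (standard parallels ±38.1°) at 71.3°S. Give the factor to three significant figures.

2.45

The equidistant cylindrical projection with φ₀ = 38.1° has h = 1 (meridians true) and k = cos φ₀ / cos φ along parallels.
Areal scale = h·k = 1 × cos φ₀ / cos φ; at 71.3°, h = 1.000, k = 2.454, so h·k = 2.454.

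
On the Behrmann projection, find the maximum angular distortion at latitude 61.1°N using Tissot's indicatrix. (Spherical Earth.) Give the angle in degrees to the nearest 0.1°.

63.3°

Behrmann is a cylindrical equal-area projection with standard parallels at ±30°. A cylindrical equal-area projection with standard parallel φ₀ has meridian scale h = cos φ / cos φ₀ and parallel scale k = cos φ₀ / cos φ (so areas are preserved, h·k = 1).
At 61.1°: h = 0.5580, k = 1.792; principal scales a = 1.792, b = 0.5580.
sin(ω/2) = (a − b)/(a + b) = 1.234/2.350 = 0.5251, so ω = 2 arcsin(0.5251) ≈ 63.3°.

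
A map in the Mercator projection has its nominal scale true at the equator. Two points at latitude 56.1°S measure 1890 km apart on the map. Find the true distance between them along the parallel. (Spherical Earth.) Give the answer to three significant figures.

1050 km

For Mercator, h = k = sec φ (a conformal cylindrical projection has a single point scale, 1/cos φ).
Along the parallel at 56.1°, map distances are exaggerated by k = sec 56.1° = 1.793.
True distance = 1890 / 1.793 = 1890 × cos 56.1° ≈ 1050 km.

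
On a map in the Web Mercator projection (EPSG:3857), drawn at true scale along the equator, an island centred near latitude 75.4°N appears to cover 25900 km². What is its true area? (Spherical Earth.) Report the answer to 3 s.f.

Mercator is conformal, so the point scale is isotropic: h = k = sec φ = 1/cos φ.
Areal scale = k² = sec²φ = 1/cos²(75.4°) = 1/0.2521² = 15.74.
True area = apparent / (areal scale) = 25900 / 15.74 ≈ 1650 km².

1650 km²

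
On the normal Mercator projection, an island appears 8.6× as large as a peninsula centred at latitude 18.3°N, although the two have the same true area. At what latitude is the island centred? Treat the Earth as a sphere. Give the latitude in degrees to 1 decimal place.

71.1°

Mercator areal scale is sec²φ, so apparent-area ratio = sec²φ₁ / sec²φ₂ = cos²φ₂ / cos²φ₁.
cos²φ₂ / cos²φ₁ = 8.6  ⇒  cos φ₁ = cos 18.3° / √8.6 = 0.9494/2.933 = 0.3238.
φ₁ = arccos(0.3238) ≈ 71.1°.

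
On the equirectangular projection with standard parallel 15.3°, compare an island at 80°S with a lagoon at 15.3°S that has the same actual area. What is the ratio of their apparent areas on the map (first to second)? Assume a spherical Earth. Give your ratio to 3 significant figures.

5.55

In the equirectangular projection with standard parallel φ₀ = 15.3° (x = Rλ cos φ₀, y = Rφ), meridians are true-scale (h = 1) and the parallel scale is k = cos φ₀ / cos φ.
Areal scale at 80°: h·k = 1.000 × 5.555 = 5.555.
Areal scale at 15.3°: h·k = 1.000 × 1.000 = 1.000.
Ratio = 5.555/1.000 ≈ 5.55.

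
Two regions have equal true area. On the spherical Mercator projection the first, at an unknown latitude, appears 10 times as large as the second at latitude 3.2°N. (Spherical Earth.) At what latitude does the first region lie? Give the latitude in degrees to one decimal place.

On Mercator, (apparent₁)/(apparent₂) = sec²φ₁ / sec²φ₂ when true areas are equal.
cos²φ₂ / cos²φ₁ = 10  ⇒  cos φ₁ = cos 3.2° / √10 = 0.9984/3.162 = 0.3157.
φ₁ = arccos(0.3157) ≈ 71.6°.

71.6°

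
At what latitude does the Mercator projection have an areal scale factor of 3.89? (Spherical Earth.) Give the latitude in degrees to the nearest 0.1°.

59.5°

Mercator areal scale is sec²φ.
sec²φ = 3.89  ⇒  cos²φ = 0.2571  ⇒  cos φ = 0.5070.
φ = arccos(0.5070) ≈ 59.5°.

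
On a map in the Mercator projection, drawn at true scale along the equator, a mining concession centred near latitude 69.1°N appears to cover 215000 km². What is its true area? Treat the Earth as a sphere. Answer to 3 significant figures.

27400 km²

The Mercator projection is conformal; its linear scale factor is the same in every direction and equals sec φ = 1/cos φ.
Areal scale = k² = sec²φ = 1/cos²(69.1°) = 1/0.3567² = 7.858.
True area = apparent / (areal scale) = 215000 / 7.858 ≈ 27400 km².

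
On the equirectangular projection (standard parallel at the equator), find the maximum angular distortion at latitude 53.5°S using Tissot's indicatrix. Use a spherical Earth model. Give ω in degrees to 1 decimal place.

Plate carrée maps x = Rλ, y = Rφ. The meridian scale is h = 1 and the parallel scale is k = 1/cos φ = sec φ.
At 53.5°: h = 1.000, k = 1.681; principal scales a = 1.681, b = 1.000.
sin(ω/2) = (a − b)/(a + b) = 0.6812/2.681 = 0.2541, so ω = 2 arcsin(0.2541) ≈ 29.4°.

29.4°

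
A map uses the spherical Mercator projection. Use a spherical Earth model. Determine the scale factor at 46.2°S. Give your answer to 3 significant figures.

1.44

Mercator is conformal, so the point scale is isotropic: h = k = sec φ = 1/cos φ.
k = 1/cos 46.2° = 1/0.6921 = 1.445.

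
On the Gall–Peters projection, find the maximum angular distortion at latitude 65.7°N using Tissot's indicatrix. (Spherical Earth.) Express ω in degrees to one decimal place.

59.2°

Gall–Peters is a cylindrical equal-area projection with standard parallels at ±45°. Cylindrical equal-area (φ₀ = 45°): h = cos φ / cos 45° along meridians, k = cos 45° / cos φ along parallels; h·k = 1.
At 65.7°: h = 0.5820, k = 1.718; principal scales a = 1.718, b = 0.5820.
sin(ω/2) = (a − b)/(a + b) = 1.136/2.300 = 0.4940, so ω = 2 arcsin(0.4940) ≈ 59.2°.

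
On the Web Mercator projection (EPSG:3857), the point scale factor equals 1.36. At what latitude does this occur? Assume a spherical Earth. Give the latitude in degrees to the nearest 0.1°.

42.7°

Mercator scale is k = sec φ = 1/cos φ.
1/cos φ = 1.36  ⇒  cos φ = 0.7353  ⇒  φ = arccos(0.7353) ≈ 42.7°.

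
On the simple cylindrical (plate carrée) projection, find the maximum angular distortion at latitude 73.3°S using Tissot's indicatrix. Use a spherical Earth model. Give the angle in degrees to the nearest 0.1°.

67.2°

For the equirectangular projection with φ₀ = 0 (plate carrée), h = 1 along meridians and k = sec φ along parallels.
At 73.3°: h = 1.000, k = 3.480; principal scales a = 3.480, b = 1.000.
sin(ω/2) = (a − b)/(a + b) = 2.480/4.480 = 0.5536, so ω = 2 arcsin(0.5536) ≈ 67.2°.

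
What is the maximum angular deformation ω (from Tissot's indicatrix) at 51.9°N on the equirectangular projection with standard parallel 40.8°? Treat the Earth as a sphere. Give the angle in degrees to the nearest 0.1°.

11.7°

With standard parallel φ₀ = 40.8°, the equirectangular projection gives x = Rλ cos φ₀, y = Rφ, so h = 1 and k = cos 40.8° / cos φ.
At 51.9°: h = 1.000, k = 1.227; principal scales a = 1.227, b = 1.000.
sin(ω/2) = (a − b)/(a + b) = 0.2268/2.227 = 0.1019, so ω = 2 arcsin(0.1019) ≈ 11.7°.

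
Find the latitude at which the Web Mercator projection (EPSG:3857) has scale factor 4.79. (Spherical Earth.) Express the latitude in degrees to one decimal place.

77.9°

Mercator scale is k = sec φ = 1/cos φ.
1/cos φ = 4.79  ⇒  cos φ = 0.2088  ⇒  φ = arccos(0.2088) ≈ 77.9°.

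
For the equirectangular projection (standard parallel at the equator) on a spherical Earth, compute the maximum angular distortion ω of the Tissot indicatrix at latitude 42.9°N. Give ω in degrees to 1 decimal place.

17.8°

In the plate carrée (x = Rλ, y = Rφ), meridians are true-scale (h = 1) and parallels are stretched by k = sec φ.
At 42.9°: h = 1.000, k = 1.365; principal scales a = 1.365, b = 1.000.
sin(ω/2) = (a − b)/(a + b) = 0.3651/2.365 = 0.1544, so ω = 2 arcsin(0.1544) ≈ 17.8°.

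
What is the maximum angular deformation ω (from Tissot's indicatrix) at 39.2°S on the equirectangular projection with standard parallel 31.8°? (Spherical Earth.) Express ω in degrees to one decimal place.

5.3°

The equidistant cylindrical projection with φ₀ = 31.8° has h = 1 (meridians true) and k = cos φ₀ / cos φ along parallels.
At 39.2°: h = 1.000, k = 1.097; principal scales a = 1.097, b = 1.000.
sin(ω/2) = (a − b)/(a + b) = 0.09671/2.097 = 0.04613, so ω = 2 arcsin(0.04613) ≈ 5.3°.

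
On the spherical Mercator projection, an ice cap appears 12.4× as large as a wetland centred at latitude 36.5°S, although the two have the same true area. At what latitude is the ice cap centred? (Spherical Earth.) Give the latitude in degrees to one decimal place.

76.8°

On Mercator, (apparent₁)/(apparent₂) = sec²φ₁ / sec²φ₂ when true areas are equal.
cos²φ₂ / cos²φ₁ = 12.4  ⇒  cos φ₁ = cos 36.5° / √12.4 = 0.8039/3.521 = 0.2283.
φ₁ = arccos(0.2283) ≈ 76.8°.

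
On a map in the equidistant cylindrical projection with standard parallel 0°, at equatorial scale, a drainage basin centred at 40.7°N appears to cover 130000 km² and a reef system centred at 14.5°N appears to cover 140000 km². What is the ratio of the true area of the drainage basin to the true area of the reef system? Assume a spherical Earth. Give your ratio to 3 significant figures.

On the plate carrée, areal scale = h·k = 1 × sec φ, so true area = apparent × cos φ.
True area of drainage basin: 130000 × cos(40.7°) = 130000 × 0.7581 = 98560 km².
True area of reef system: 140000 × cos(14.5°) = 140000 × 0.9681 = 135500 km².
Ratio = 98560 / 135500 ≈ 0.727.

0.727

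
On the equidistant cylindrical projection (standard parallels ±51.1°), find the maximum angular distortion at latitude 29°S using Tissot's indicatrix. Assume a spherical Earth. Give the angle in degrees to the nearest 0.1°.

In the equirectangular projection with standard parallel φ₀ = 51.1° (x = Rλ cos φ₀, y = Rφ), meridians are true-scale (h = 1) and the parallel scale is k = cos φ₀ / cos φ.
At 29°: h = 1.000, k = 0.7180; principal scales a = 1.000, b = 0.7180.
sin(ω/2) = (a − b)/(a + b) = 0.2820/1.718 = 0.1642, so ω = 2 arcsin(0.1642) ≈ 18.9°.

18.9°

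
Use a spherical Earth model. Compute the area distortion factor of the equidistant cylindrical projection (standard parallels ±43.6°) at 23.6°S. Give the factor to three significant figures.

0.790

In the equirectangular projection with standard parallel φ₀ = 43.6° (x = Rλ cos φ₀, y = Rφ), meridians are true-scale (h = 1) and the parallel scale is k = cos φ₀ / cos φ.
Areal scale = h·k = 1 × cos φ₀ / cos φ; at 23.6°, h = 1.000, k = 0.7903, so h·k = 0.7903.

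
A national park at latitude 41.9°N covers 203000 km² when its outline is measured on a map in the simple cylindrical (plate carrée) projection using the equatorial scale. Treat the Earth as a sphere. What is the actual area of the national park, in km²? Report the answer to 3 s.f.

151000 km²

In the plate carrée (x = Rλ, y = Rφ), meridians are true-scale (h = 1) and parallels are stretched by k = sec φ.
Areal scale = h·k = 1 × sec φ; at 41.9°, h = 1.000, k = 1.344, so h·k = 1.344.
True area = apparent / (areal scale) = 203000 / 1.344 ≈ 151000 km².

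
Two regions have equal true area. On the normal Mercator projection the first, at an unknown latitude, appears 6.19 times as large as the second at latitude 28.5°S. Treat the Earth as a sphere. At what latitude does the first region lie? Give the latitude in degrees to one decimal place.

69.3°

Mercator areal scale is sec²φ, so apparent-area ratio = sec²φ₁ / sec²φ₂ = cos²φ₂ / cos²φ₁.
cos²φ₂ / cos²φ₁ = 6.19  ⇒  cos φ₁ = cos 28.5° / √6.19 = 0.8788/2.488 = 0.3532.
φ₁ = arccos(0.3532) ≈ 69.3°.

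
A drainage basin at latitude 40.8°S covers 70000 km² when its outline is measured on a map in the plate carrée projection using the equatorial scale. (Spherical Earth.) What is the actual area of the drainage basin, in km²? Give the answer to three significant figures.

53000 km²

In the plate carrée (x = Rλ, y = Rφ), meridians are true-scale (h = 1) and parallels are stretched by k = sec φ.
Areal scale = h·k = 1 × sec φ; at 40.8°, h = 1.000, k = 1.321, so h·k = 1.321.
True area = apparent / (areal scale) = 70000 / 1.321 ≈ 53000 km².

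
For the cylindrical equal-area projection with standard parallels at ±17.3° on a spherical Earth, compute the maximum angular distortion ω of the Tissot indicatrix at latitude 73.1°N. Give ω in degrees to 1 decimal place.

112.3°

Cylindrical equal-area (φ₀ = 17.3°): h = cos φ / cos 17.3° along meridians, k = cos 17.3° / cos φ along parallels; h·k = 1.
At 73.1°: h = 0.3045, k = 3.284; principal scales a = 3.284, b = 0.3045.
sin(ω/2) = (a − b)/(a + b) = 2.980/3.589 = 0.8303, so ω = 2 arcsin(0.8303) ≈ 112.3°.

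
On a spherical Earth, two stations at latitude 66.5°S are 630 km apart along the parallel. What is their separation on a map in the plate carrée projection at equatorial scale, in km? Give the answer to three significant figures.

In the plate carrée (x = Rλ, y = Rφ), meridians are true-scale (h = 1) and parallels are stretched by k = sec φ.
Along the parallel, k = sec 66.5° = 1/0.3987 = 2.508.
Map distance = 630 × 2.508 ≈ 1580 km.

1580 km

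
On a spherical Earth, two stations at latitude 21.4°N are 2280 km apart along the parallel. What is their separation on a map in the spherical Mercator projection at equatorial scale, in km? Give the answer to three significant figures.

2450 km

For Mercator, h = k = sec φ (a conformal cylindrical projection has a single point scale, 1/cos φ).
Along the parallel, k = sec 21.4° = 1/0.9311 = 1.074.
Map distance = 2280 × 1.074 ≈ 2450 km.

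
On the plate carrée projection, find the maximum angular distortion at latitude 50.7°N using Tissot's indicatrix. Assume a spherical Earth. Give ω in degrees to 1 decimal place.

25.9°

In the plate carrée (x = Rλ, y = Rφ), meridians are true-scale (h = 1) and parallels are stretched by k = sec φ.
At 50.7°: h = 1.000, k = 1.579; principal scales a = 1.579, b = 1.000.
sin(ω/2) = (a − b)/(a + b) = 0.5788/2.579 = 0.2245, so ω = 2 arcsin(0.2245) ≈ 25.9°.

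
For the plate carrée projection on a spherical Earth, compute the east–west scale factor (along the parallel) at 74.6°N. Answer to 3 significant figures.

3.77

Plate carrée maps x = Rλ, y = Rφ. The meridian scale is h = 1 and the parallel scale is k = 1/cos φ = sec φ.
k = 1/cos 74.6° = 1/0.2656 = 3.766.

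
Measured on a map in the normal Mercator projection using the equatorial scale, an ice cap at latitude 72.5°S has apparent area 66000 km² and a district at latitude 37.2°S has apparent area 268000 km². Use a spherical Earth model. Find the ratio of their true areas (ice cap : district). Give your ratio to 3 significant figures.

0.0351

On Mercator the areal scale is sec²φ, so true area = apparent × cos²φ.
True area of ice cap: 66000 × cos²(72.5°) = 66000 × 0.09042 = 5968 km².
True area of district: 268000 × cos²(37.2°) = 268000 × 0.6345 = 170000 km².
Ratio = 5968 / 170000 ≈ 0.0351.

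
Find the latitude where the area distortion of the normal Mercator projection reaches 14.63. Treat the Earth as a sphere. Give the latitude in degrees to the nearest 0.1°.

Mercator areal scale is sec²φ.
sec²φ = 14.63  ⇒  cos²φ = 0.06835  ⇒  cos φ = 0.2614.
φ = arccos(0.2614) ≈ 74.8°.

74.8°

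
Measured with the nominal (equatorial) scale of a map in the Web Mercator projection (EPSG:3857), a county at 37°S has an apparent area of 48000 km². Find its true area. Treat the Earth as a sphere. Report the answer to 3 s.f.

30600 km²

The Mercator projection is conformal; its linear scale factor is the same in every direction and equals sec φ = 1/cos φ.
Areal scale = k² = sec²φ = 1/cos²(37°) = 1/0.7986² = 1.568.
True area = apparent / (areal scale) = 48000 / 1.568 ≈ 30600 km².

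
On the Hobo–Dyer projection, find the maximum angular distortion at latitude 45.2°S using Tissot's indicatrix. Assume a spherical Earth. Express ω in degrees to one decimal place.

13.6°

The Hobo–Dyer projection is cylindrical equal-area with φ₀ = 37.5°. A cylindrical equal-area projection with standard parallel φ₀ has meridian scale h = cos φ / cos φ₀ and parallel scale k = cos φ₀ / cos φ (so areas are preserved, h·k = 1).
At 45.2°: h = 0.8882, k = 1.126; principal scales a = 1.126, b = 0.8882.
sin(ω/2) = (a − b)/(a + b) = 0.2377/2.014 = 0.1180, so ω = 2 arcsin(0.1180) ≈ 13.6°.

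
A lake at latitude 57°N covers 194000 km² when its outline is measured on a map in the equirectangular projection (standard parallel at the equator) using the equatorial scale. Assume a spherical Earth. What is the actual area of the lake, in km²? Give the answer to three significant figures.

106000 km²

For the equirectangular projection with φ₀ = 0 (plate carrée), h = 1 along meridians and k = sec φ along parallels.
Areal scale = h·k = 1 × sec φ; at 57°, h = 1.000, k = 1.836, so h·k = 1.836.
True area = apparent / (areal scale) = 194000 / 1.836 ≈ 106000 km².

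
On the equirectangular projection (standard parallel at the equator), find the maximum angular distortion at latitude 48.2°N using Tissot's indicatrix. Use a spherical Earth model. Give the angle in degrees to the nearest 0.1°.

23.1°

Plate carrée maps x = Rλ, y = Rφ. The meridian scale is h = 1 and the parallel scale is k = 1/cos φ = sec φ.
At 48.2°: h = 1.000, k = 1.500; principal scales a = 1.500, b = 1.000.
sin(ω/2) = (a − b)/(a + b) = 0.5003/2.500 = 0.2001, so ω = 2 arcsin(0.2001) ≈ 23.1°.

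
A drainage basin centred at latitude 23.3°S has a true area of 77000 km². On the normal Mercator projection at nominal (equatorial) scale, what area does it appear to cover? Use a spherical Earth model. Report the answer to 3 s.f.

The Mercator projection is conformal; its linear scale factor is the same in every direction and equals sec φ = 1/cos φ.
Areal scale = k² = sec²φ = 1/cos²(23.3°) = 1/0.9184² = 1.185.
Apparent area = 77000 × 1.185 ≈ 91300 km².

91300 km²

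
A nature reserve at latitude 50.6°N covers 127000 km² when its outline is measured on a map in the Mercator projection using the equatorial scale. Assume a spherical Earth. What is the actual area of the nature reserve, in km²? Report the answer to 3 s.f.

51200 km²

The Mercator projection is conformal; its linear scale factor is the same in every direction and equals sec φ = 1/cos φ.
Areal scale = k² = sec²φ = 1/cos²(50.6°) = 1/0.6347² = 2.482.
True area = apparent / (areal scale) = 127000 / 2.482 ≈ 51200 km².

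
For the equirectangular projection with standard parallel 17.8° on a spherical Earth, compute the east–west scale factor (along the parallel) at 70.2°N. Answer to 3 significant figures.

With standard parallel φ₀ = 17.8°, the equirectangular projection gives x = Rλ cos φ₀, y = Rφ, so h = 1 and k = cos 17.8° / cos φ.
k = cos 17.8° / cos 70.2° = 0.9521/0.3387 = 2.811.

2.81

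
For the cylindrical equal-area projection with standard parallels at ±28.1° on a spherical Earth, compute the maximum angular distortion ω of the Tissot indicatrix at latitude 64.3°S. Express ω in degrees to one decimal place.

75.3°

For cylindrical equal-area with standard parallel φ₀, h = cos φ / cos φ₀ and k = cos φ₀ / cos φ, so h·k = 1.
At 64.3°: h = 0.4916, k = 2.034; principal scales a = 2.034, b = 0.4916.
sin(ω/2) = (a − b)/(a + b) = 1.543/2.526 = 0.6107, so ω = 2 arcsin(0.6107) ≈ 75.3°.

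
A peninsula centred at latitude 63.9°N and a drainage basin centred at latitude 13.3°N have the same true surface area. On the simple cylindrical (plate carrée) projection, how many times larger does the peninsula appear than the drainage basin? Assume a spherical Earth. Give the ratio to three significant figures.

2.21

In the plate carrée (x = Rλ, y = Rφ), meridians are true-scale (h = 1) and parallels are stretched by k = sec φ.
Areal scale at 63.9°: h·k = 1.000 × 2.273 = 2.273.
Areal scale at 13.3°: h·k = 1.000 × 1.028 = 1.028.
Ratio = 2.273/1.028 ≈ 2.21.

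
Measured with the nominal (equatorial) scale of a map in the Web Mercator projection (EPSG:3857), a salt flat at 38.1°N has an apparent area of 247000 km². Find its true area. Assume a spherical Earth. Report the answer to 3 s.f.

For Mercator, h = k = sec φ (a conformal cylindrical projection has a single point scale, 1/cos φ).
Areal scale = k² = sec²φ = 1/cos²(38.1°) = 1/0.7869² = 1.615.
True area = apparent / (areal scale) = 247000 / 1.615 ≈ 153000 km².

153000 km²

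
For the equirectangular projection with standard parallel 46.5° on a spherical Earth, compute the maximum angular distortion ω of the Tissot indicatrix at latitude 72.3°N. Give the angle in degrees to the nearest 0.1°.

45.6°

With standard parallel φ₀ = 46.5°, the equirectangular projection gives x = Rλ cos φ₀, y = Rφ, so h = 1 and k = cos 46.5° / cos φ.
At 72.3°: h = 1.000, k = 2.264; principal scales a = 2.264, b = 1.000.
sin(ω/2) = (a − b)/(a + b) = 1.264/3.264 = 0.3873, so ω = 2 arcsin(0.3873) ≈ 45.6°.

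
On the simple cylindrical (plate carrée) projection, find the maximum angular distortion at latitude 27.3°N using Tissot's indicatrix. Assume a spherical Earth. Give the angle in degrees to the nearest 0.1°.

In the plate carrée (x = Rλ, y = Rφ), meridians are true-scale (h = 1) and parallels are stretched by k = sec φ.
At 27.3°: h = 1.000, k = 1.125; principal scales a = 1.125, b = 1.000.
sin(ω/2) = (a − b)/(a + b) = 0.1253/2.125 = 0.05898, so ω = 2 arcsin(0.05898) ≈ 6.8°.

6.8°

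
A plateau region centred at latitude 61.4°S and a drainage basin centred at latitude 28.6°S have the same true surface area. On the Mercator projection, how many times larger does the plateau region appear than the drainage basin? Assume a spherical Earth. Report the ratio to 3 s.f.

Mercator is conformal with k = sec φ, so areal scale = k² = sec²φ.
At 61.4°: sec²(61.4°) = 1/0.4787² = 4.364.
At 28.6°: sec²(28.6°) = 1/0.8780² = 1.297.
Ratio = 4.364/1.297 = cos²(28.6°)/cos²(61.4°) ≈ 3.36.

3.36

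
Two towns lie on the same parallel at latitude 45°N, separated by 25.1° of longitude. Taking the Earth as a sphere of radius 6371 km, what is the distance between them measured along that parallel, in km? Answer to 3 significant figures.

Arc length along a parallel = R cos φ · Δλ (with Δλ in radians).
= 6371 × cos 45° × (25.1° × π/180) = 6371 × 0.7071 × 0.4381 ≈ 1970 km.

1970 km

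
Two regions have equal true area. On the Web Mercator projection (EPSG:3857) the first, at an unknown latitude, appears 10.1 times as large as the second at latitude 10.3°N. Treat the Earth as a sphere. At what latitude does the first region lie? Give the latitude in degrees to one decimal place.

72.0°

Mercator areal scale is sec²φ, so apparent-area ratio = sec²φ₁ / sec²φ₂ = cos²φ₂ / cos²φ₁.
cos²φ₂ / cos²φ₁ = 10.1  ⇒  cos φ₁ = cos 10.3° / √10.1 = 0.9839/3.178 = 0.3096.
φ₁ = arccos(0.3096) ≈ 72.0°.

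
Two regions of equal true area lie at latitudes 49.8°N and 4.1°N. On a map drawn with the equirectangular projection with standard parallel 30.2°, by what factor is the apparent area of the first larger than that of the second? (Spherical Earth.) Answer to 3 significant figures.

With standard parallel φ₀ = 30.2°, the equirectangular projection gives x = Rλ cos φ₀, y = Rφ, so h = 1 and k = cos 30.2° / cos φ.
Areal scale at 49.8°: h·k = 1.000 × 1.339 = 1.339.
Areal scale at 4.1°: h·k = 1.000 × 0.8665 = 0.8665.
Ratio = 1.339/0.8665 ≈ 1.55.

1.55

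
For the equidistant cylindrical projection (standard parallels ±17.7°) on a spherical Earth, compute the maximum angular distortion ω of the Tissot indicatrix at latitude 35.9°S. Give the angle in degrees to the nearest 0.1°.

9.3°

In the equirectangular projection with standard parallel φ₀ = 17.7° (x = Rλ cos φ₀, y = Rφ), meridians are true-scale (h = 1) and the parallel scale is k = cos φ₀ / cos φ.
At 35.9°: h = 1.000, k = 1.176; principal scales a = 1.176, b = 1.000.
sin(ω/2) = (a − b)/(a + b) = 0.1761/2.176 = 0.08091, so ω = 2 arcsin(0.08091) ≈ 9.3°.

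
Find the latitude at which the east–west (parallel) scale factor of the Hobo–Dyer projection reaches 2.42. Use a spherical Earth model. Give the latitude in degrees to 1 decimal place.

70.9°

Hobo–Dyer is a cylindrical equal-area projection with standard parallels at ±37.5°. A cylindrical equal-area projection with standard parallel φ₀ has meridian scale h = cos φ / cos φ₀ and parallel scale k = cos φ₀ / cos φ (so areas are preserved, h·k = 1).
k = cos φ₀ / cos φ = 2.42  ⇒  cos φ = cos 37.5° / 2.42 = 0.3278.
φ = arccos(0.3278) ≈ 70.9°.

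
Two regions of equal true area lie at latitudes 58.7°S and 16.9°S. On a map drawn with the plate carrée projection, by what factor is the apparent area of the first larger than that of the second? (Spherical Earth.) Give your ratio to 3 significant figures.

In the plate carrée (x = Rλ, y = Rφ), meridians are true-scale (h = 1) and parallels are stretched by k = sec φ.
Areal scale at 58.7°: h·k = 1.000 × 1.925 = 1.925.
Areal scale at 16.9°: h·k = 1.000 × 1.045 = 1.045.
Ratio = 1.925/1.045 ≈ 1.84.

1.84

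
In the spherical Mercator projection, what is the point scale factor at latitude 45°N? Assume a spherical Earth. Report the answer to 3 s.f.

For Mercator, h = k = sec φ (a conformal cylindrical projection has a single point scale, 1/cos φ).
k = 1/cos 45° = 1/0.7071 = 1.414.

1.41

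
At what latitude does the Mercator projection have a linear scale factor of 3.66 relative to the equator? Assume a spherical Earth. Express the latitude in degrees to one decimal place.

Mercator scale is k = sec φ = 1/cos φ.
1/cos φ = 3.66  ⇒  cos φ = 0.2732  ⇒  φ = arccos(0.2732) ≈ 74.1°.

74.1°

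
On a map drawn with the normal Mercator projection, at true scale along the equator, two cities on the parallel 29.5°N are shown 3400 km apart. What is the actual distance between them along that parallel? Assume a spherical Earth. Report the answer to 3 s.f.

2960 km

Mercator is conformal, so the point scale is isotropic: h = k = sec φ = 1/cos φ.
Along the parallel at 29.5°, map distances are exaggerated by k = sec 29.5° = 1.149.
True distance = 3400 / 1.149 = 3400 × cos 29.5° ≈ 2960 km.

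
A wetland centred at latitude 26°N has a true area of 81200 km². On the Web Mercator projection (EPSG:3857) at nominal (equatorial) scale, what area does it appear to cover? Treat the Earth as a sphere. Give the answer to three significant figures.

101000 km²

The Mercator projection is conformal; its linear scale factor is the same in every direction and equals sec φ = 1/cos φ.
Areal scale = k² = sec²φ = 1/cos²(26°) = 1/0.8988² = 1.238.
Apparent area = 81200 × 1.238 ≈ 101000 km².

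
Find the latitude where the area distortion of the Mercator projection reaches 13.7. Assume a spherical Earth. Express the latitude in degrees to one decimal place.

74.3°

Mercator areal scale is sec²φ.
sec²φ = 13.7  ⇒  cos²φ = 0.07299  ⇒  cos φ = 0.2702.
φ = arccos(0.2702) ≈ 74.3°.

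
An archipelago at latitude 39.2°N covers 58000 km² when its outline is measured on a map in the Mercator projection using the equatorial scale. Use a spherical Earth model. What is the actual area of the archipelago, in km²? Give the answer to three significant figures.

34800 km²

The Mercator projection is conformal; its linear scale factor is the same in every direction and equals sec φ = 1/cos φ.
Areal scale = k² = sec²φ = 1/cos²(39.2°) = 1/0.7749² = 1.665.
True area = apparent / (areal scale) = 58000 / 1.665 ≈ 34800 km².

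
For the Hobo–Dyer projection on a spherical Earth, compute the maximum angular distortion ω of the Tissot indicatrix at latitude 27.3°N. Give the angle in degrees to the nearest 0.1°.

13.0°

The Hobo–Dyer projection is cylindrical equal-area with φ₀ = 37.5°. For cylindrical equal-area with standard parallel φ₀, h = cos φ / cos φ₀ and k = cos φ₀ / cos φ, so h·k = 1.
At 27.3°: h = 1.120, k = 0.8928; principal scales a = 1.120, b = 0.8928.
sin(ω/2) = (a − b)/(a + b) = 0.2273/2.013 = 0.1129, so ω = 2 arcsin(0.1129) ≈ 13.0°.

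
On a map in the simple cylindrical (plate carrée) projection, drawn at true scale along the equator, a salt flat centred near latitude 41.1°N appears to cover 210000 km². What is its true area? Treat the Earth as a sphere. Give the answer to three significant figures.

For the equirectangular projection with φ₀ = 0 (plate carrée), h = 1 along meridians and k = sec φ along parallels.
Areal scale = h·k = 1 × sec φ; at 41.1°, h = 1.000, k = 1.327, so h·k = 1.327.
True area = apparent / (areal scale) = 210000 / 1.327 ≈ 158000 km².

158000 km²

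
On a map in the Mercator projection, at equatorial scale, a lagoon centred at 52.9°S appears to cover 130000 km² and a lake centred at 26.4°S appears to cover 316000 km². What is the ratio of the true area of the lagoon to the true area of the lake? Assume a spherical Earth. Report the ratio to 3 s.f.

0.187

Mercator's areal exaggeration is sec²φ; hence true area = (apparent area) · cos²φ.
True area of lagoon: 130000 × cos²(52.9°) = 130000 × 0.3639 = 47300 km².
True area of lake: 316000 × cos²(26.4°) = 316000 × 0.8023 = 253500 km².
Ratio = 47300 / 253500 ≈ 0.187.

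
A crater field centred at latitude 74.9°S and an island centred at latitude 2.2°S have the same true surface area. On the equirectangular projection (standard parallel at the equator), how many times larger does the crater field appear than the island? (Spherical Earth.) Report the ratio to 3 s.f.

3.84

In the plate carrée (x = Rλ, y = Rφ), meridians are true-scale (h = 1) and parallels are stretched by k = sec φ.
Areal scale at 74.9°: h·k = 1.000 × 3.839 = 3.839.
Areal scale at 2.2°: h·k = 1.000 × 1.001 = 1.001.
Ratio = 3.839/1.001 ≈ 3.84.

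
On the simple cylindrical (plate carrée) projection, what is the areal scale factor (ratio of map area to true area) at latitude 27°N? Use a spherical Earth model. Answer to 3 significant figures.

In the plate carrée (x = Rλ, y = Rφ), meridians are true-scale (h = 1) and parallels are stretched by k = sec φ.
Areal scale = h·k = 1 × sec φ; at 27°, h = 1.000, k = 1.122, so h·k = 1.122.

1.12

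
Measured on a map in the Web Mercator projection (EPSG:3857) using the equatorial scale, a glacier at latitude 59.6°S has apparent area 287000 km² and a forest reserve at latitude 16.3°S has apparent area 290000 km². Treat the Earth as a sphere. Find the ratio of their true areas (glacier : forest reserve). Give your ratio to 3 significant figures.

Mercator's areal exaggeration is sec²φ; hence true area = (apparent area) · cos²φ.
True area of glacier: 287000 × cos²(59.6°) = 287000 × 0.2561 = 73490 km².
True area of forest reserve: 290000 × cos²(16.3°) = 290000 × 0.9212 = 267200 km².
Ratio = 73490 / 267200 ≈ 0.275.

0.275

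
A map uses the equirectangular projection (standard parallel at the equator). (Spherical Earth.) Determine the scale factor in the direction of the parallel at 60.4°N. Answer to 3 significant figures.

In the plate carrée (x = Rλ, y = Rφ), meridians are true-scale (h = 1) and parallels are stretched by k = sec φ.
k = 1/cos 60.4° = 1/0.4939 = 2.025.

2.02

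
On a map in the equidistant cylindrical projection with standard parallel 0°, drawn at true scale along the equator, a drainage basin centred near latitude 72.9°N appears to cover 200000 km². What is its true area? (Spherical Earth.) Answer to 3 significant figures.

In the plate carrée (x = Rλ, y = Rφ), meridians are true-scale (h = 1) and parallels are stretched by k = sec φ.
Areal scale = h·k = 1 × sec φ; at 72.9°, h = 1.000, k = 3.401, so h·k = 3.401.
True area = apparent / (areal scale) = 200000 / 3.401 ≈ 58800 km².

58800 km²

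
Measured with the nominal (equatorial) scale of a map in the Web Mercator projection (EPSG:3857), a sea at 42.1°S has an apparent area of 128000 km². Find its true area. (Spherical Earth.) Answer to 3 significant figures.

70500 km²

Mercator is conformal, so the point scale is isotropic: h = k = sec φ = 1/cos φ.
Areal scale = k² = sec²φ = 1/cos²(42.1°) = 1/0.7420² = 1.816.
True area = apparent / (areal scale) = 128000 / 1.816 ≈ 70500 km².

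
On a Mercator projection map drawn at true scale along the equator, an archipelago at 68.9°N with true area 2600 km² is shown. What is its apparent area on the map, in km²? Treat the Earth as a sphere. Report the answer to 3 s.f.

Mercator is conformal, so the point scale is isotropic: h = k = sec φ = 1/cos φ.
Areal scale = k² = sec²φ = 1/cos²(68.9°) = 1/0.3600² = 7.716.
Apparent area = 2600 × 7.716 ≈ 20100 km².

20100 km²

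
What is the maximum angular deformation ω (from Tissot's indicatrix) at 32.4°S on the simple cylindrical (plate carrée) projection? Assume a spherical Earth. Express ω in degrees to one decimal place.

In the plate carrée (x = Rλ, y = Rφ), meridians are true-scale (h = 1) and parallels are stretched by k = sec φ.
At 32.4°: h = 1.000, k = 1.184; principal scales a = 1.184, b = 1.000.
sin(ω/2) = (a − b)/(a + b) = 0.1844/2.184 = 0.08441, so ω = 2 arcsin(0.08441) ≈ 9.7°.

9.7°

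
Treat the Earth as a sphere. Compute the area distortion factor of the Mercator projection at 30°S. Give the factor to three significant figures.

1.33

Mercator is conformal, so the point scale is isotropic: h = k = sec φ = 1/cos φ.
Areal scale = k² = sec²φ = 1/cos²(30°) = 1/0.8660² = 1.333.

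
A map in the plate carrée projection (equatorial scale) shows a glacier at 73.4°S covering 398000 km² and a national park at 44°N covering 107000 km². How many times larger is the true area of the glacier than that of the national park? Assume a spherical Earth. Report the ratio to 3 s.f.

On the plate carrée, areal scale = h·k = 1 × sec φ, so true area = apparent × cos φ.
True area of glacier: 398000 × cos(73.4°) = 398000 × 0.2857 = 113700 km².
True area of national park: 107000 × cos(44°) = 107000 × 0.7193 = 76970 km².
Ratio = 113700 / 76970 ≈ 1.48.

1.48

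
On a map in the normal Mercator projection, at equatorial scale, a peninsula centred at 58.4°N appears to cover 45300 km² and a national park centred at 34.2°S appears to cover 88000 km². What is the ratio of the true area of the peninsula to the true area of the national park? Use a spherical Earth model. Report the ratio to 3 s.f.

0.207

Since Mercator area scale is 1/cos²φ, the true area equals the apparent area multiplied by cos²φ.
True area of peninsula: 45300 × cos²(58.4°) = 45300 × 0.2746 = 12440 km².
True area of national park: 88000 × cos²(34.2°) = 88000 × 0.6841 = 60200 km².
Ratio = 12440 / 60200 ≈ 0.207.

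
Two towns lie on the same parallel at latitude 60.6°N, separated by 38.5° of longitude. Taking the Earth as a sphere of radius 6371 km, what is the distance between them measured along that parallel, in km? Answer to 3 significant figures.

Arc length along a parallel = R cos φ · Δλ (with Δλ in radians).
= 6371 × cos 60.6° × (38.5° × π/180) = 6371 × 0.4909 × 0.6720 ≈ 2100 km.

2100 km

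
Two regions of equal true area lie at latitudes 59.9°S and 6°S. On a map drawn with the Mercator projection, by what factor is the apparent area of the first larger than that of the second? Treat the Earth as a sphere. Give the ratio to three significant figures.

On Mercator, area is exaggerated by sec²φ = 1/cos²φ.
At 59.9°: sec²(59.9°) = 1/0.5015² = 3.976.
At 6°: sec²(6°) = 1/0.9945² = 1.011.
Ratio = 3.976/1.011 = cos²(6°)/cos²(59.9°) ≈ 3.93.

3.93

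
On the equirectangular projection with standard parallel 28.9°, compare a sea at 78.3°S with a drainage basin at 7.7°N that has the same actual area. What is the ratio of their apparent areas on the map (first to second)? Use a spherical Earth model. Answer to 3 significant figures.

4.89

In the equirectangular projection with standard parallel φ₀ = 28.9° (x = Rλ cos φ₀, y = Rφ), meridians are true-scale (h = 1) and the parallel scale is k = cos φ₀ / cos φ.
Areal scale at 78.3°: h·k = 1.000 × 4.317 = 4.317.
Areal scale at 7.7°: h·k = 1.000 × 0.8834 = 0.8834.
Ratio = 4.317/0.8834 ≈ 4.89.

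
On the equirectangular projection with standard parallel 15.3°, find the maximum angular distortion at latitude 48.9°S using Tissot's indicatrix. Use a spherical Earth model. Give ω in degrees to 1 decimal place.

In the equirectangular projection with standard parallel φ₀ = 15.3° (x = Rλ cos φ₀, y = Rφ), meridians are true-scale (h = 1) and the parallel scale is k = cos φ₀ / cos φ.
At 48.9°: h = 1.000, k = 1.467; principal scales a = 1.467, b = 1.000.
sin(ω/2) = (a − b)/(a + b) = 0.4673/2.467 = 0.1894, so ω = 2 arcsin(0.1894) ≈ 21.8°.

21.8°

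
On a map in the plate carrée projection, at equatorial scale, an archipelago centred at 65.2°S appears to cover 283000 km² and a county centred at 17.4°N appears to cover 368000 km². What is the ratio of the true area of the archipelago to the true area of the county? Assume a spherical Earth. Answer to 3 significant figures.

On the plate carrée, areal scale = h·k = 1 × sec φ, so true area = apparent × cos φ.
True area of archipelago: 283000 × cos(65.2°) = 283000 × 0.4195 = 118700 km².
True area of county: 368000 × cos(17.4°) = 368000 × 0.9542 = 351200 km².
Ratio = 118700 / 351200 ≈ 0.338.

0.338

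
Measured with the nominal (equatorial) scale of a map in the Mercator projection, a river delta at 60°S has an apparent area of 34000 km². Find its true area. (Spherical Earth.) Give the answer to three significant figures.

Mercator is conformal, so the point scale is isotropic: h = k = sec φ = 1/cos φ.
Areal scale = k² = sec²φ = 1/cos²(60°) = 1/0.5000² = 4.000.
True area = apparent / (areal scale) = 34000 / 4.000 ≈ 8500 km².

8500 km²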